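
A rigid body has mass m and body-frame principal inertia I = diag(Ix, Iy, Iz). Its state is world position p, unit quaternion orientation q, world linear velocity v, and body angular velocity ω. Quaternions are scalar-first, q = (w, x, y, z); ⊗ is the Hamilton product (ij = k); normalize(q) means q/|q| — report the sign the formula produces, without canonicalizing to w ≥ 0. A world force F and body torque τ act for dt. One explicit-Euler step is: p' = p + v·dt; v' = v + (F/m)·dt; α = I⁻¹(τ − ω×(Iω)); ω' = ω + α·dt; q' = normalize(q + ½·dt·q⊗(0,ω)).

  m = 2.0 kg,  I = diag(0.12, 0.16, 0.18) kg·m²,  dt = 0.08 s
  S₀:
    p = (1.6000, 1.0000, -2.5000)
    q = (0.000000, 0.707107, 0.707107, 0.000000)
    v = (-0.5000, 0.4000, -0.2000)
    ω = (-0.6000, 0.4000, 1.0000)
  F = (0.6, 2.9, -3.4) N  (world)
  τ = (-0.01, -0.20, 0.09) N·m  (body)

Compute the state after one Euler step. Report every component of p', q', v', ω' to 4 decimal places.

p' = (1.5600, 1.0320, -2.5160)
q' = (0.0056, 0.7345, 0.6780, 0.0282)
v' = (-0.4760, 0.5160, -0.3360)
ω' = (-0.6120, 0.2820, 1.0443)

gyro term ω×Iω = (0.0080, 0.0360, -0.0096)
angular accel α = (-0.1500, -1.4750, 0.5533)
ω' = ω + α·dt = (-0.6120, 0.2820, 1.0443)
2q̇ = q⊗(0,ω) = (0.1414214, 0.7071070, -0.7071070, 0.7071070)
updated quaternion q' = (0.0056, 0.7345, 0.6780, 0.0282)
a = (0.3000, 1.4500, -1.7000)
p' = p + v·dt = (1.5600, 1.0320, -2.5160)
v' = v + a·dt = (-0.4760, 0.5160, -0.3360)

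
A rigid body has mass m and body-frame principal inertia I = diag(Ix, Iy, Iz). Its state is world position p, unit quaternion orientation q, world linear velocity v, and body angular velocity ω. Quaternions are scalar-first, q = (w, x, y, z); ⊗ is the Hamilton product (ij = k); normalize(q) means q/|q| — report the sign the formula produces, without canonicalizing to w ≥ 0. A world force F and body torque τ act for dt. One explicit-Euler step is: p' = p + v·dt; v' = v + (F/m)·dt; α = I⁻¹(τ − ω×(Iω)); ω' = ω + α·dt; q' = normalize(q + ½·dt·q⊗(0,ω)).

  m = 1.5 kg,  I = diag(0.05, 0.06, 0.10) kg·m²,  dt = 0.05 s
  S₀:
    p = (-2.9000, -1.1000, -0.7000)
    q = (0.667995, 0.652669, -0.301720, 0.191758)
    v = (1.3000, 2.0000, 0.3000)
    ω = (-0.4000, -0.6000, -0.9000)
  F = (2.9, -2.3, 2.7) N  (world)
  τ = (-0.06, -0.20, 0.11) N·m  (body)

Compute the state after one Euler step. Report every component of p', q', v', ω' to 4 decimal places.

p' = p + v·dt = (-2.8350, -1.0000, -0.6850)
v' = v + a·dt = (1.3967, 1.9233, 0.3900)
precession coupling ω×(Iω) = (0.0216, -0.0180, 0.0024)
angular accel α = (-1.6320, -3.0333, 1.0760)
new body rate ω' = (-0.4816, -0.7517, -0.8462)
2q̇ = q⊗(0,ω) = (0.2526178, 0.1194048, 0.1099019, -1.1134849)
updated quaternion q' = (0.6740, 0.6554, -0.2988, 0.1639)

p' = (-2.8350, -1.0000, -0.6850)
q' = (0.6740, 0.6554, -0.2988, 0.1639)
v' = (1.3967, 1.9233, 0.3900)
ω' = (-0.4816, -0.7517, -0.8462)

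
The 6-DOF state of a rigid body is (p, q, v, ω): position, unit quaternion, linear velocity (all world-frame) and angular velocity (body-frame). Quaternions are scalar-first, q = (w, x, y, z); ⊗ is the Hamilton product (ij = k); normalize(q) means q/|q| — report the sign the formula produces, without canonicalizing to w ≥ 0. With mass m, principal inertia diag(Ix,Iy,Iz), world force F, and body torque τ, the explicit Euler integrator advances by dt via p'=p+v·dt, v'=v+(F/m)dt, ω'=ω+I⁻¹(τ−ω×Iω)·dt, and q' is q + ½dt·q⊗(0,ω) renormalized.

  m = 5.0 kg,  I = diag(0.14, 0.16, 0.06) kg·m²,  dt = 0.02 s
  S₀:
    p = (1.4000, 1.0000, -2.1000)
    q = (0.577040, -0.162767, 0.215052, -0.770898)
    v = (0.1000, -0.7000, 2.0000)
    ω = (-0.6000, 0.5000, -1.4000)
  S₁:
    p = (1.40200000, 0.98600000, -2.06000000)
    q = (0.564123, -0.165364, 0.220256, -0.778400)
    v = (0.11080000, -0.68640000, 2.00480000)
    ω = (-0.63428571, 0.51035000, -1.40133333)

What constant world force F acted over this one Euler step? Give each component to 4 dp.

F = (2.7000, 3.4000, 1.2000)

velocity change Δv = (0.01080000, 0.01360000, 0.00480000)
m·(v₁−v₀)/dt = (2.7000, 3.4000, 1.2000)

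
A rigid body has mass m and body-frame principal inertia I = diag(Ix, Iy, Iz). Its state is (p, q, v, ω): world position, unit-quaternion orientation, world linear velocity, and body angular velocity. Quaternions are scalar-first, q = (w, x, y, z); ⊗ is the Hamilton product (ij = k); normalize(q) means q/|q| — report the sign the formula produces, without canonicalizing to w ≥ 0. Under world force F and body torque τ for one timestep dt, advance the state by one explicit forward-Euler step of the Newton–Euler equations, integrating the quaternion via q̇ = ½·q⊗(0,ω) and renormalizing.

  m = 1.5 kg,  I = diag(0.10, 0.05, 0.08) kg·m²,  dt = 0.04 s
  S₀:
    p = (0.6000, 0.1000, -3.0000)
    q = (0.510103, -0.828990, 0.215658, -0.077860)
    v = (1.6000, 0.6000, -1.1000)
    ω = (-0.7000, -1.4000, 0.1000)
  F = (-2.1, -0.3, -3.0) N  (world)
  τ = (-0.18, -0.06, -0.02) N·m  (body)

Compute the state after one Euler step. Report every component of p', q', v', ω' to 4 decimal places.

p' = (0.6640, 0.1240, -3.0440)
q' = (0.5044, -0.8375, 0.2040, -0.0506)
v' = (1.5440, 0.5920, -1.1800)
ω' = (-0.7703, -1.4469, 0.1145)

linear accel F/m = (-1.4000, -0.2000, -2.0000)
new position p' = (0.6640, 0.1240, -3.0440)
v' = v + a·dt = (1.5440, 0.5920, -1.1800)
ω×(Iω) gyroscopic = (-0.0042, -0.0014, -0.0490)
α = I⁻¹(τ − ω×Iω) = (-1.7580, -1.1720, 0.3625)
ω' = ω + α·dt = (-0.7703, -1.4469, 0.1145)
2q̇ = q⊗(0,ω) = (-0.2705858, -0.4445103, -0.5767432, 1.3625569)
q + ½dt·q⊗(0,ω), renormalized = (0.5044, -0.8375, 0.2040, -0.0506)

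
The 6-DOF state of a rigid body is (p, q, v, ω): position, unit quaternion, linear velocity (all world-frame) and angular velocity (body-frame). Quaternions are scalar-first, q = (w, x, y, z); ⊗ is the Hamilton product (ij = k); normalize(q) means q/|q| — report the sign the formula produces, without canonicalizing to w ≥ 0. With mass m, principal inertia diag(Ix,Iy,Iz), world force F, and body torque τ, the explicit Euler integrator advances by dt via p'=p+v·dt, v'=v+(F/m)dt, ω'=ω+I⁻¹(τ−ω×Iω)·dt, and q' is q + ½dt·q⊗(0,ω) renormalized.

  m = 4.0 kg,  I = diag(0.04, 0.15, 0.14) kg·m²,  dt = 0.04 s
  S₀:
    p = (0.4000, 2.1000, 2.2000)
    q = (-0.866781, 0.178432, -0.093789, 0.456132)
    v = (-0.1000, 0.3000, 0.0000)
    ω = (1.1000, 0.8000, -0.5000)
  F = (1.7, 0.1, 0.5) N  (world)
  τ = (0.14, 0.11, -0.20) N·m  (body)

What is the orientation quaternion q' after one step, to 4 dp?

q⊗(0,ω) = (0.1068220, -1.2714702, -0.1024636, 0.6793040)
updated quaternion q' = (-0.8643, 0.1529, -0.0958, 0.4695)

q' = (-0.8643, 0.1529, -0.0958, 0.4695)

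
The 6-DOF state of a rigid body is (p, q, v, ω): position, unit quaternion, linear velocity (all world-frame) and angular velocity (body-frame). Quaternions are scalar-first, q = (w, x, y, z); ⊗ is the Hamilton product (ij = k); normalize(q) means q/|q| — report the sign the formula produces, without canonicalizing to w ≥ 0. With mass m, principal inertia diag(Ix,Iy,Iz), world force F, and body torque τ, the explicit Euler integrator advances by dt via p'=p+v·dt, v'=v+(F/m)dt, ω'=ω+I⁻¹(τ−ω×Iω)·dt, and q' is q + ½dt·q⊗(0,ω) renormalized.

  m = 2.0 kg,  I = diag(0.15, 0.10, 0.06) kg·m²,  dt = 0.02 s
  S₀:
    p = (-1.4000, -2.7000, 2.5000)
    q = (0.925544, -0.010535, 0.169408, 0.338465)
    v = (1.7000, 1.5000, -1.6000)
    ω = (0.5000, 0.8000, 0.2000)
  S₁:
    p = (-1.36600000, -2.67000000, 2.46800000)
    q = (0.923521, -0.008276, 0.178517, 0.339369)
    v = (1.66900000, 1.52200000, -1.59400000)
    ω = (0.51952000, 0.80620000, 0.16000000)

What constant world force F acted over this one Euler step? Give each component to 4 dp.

Δv = v₁−v₀ = (-0.03100000, 0.02200000, 0.00600000)
applied force F = (-3.1000, 2.2000, 0.6000)

F = (-3.1000, 2.2000, 0.6000)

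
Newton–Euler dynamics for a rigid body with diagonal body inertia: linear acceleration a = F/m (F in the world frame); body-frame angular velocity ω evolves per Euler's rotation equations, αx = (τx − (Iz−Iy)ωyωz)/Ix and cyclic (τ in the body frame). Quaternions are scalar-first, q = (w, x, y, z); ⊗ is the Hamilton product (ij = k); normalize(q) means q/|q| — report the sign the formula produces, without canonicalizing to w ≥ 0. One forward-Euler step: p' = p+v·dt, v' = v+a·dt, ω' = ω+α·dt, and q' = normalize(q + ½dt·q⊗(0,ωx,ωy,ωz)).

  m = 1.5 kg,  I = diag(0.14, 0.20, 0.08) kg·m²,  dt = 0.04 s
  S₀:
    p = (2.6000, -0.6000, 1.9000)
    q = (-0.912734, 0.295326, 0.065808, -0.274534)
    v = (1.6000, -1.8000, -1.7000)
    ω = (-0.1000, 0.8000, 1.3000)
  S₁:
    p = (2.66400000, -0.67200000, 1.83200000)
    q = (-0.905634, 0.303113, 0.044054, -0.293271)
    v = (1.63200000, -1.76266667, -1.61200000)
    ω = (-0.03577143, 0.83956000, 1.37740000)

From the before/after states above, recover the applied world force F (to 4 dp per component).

v₁ − v₀ = (0.03200000, 0.03733333, 0.08800000)
applied force F = (1.2000, 1.4000, 3.3000)

F = (1.2000, 1.4000, 3.3000)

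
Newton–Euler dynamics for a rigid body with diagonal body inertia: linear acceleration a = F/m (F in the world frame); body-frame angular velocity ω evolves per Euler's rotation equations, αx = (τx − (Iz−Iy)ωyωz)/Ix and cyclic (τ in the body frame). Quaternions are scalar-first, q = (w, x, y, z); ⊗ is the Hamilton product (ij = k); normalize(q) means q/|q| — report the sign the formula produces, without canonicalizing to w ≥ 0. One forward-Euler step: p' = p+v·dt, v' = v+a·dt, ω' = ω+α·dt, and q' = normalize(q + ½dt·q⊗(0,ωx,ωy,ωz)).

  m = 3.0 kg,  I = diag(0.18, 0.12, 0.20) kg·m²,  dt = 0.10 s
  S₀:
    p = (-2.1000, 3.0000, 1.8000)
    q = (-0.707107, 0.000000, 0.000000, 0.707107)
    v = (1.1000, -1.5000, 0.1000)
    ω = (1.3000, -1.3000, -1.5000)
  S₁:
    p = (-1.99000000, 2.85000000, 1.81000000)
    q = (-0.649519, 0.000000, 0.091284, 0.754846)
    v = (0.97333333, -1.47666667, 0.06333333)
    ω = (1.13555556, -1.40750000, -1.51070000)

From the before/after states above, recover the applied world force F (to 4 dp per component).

F = (-3.8000, 0.7000, -1.1000)

v₁ − v₀ = (-0.12666667, 0.02333333, -0.03666667)
m·(v₁−v₀)/dt = (-3.8000, 0.7000, -1.1000)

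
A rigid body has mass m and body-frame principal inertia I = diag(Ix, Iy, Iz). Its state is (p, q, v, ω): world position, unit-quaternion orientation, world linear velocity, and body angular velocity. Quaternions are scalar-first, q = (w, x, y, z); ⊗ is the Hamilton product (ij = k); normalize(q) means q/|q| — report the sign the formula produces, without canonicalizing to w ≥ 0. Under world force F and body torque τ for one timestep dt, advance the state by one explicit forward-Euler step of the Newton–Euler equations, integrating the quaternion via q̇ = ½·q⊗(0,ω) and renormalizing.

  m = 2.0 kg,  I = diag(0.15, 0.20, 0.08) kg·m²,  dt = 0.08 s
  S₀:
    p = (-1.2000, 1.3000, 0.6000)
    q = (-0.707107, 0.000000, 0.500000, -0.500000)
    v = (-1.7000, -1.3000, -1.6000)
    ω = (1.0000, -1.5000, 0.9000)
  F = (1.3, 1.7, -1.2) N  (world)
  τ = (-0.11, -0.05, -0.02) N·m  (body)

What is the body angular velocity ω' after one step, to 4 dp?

ω×(Iω) gyroscopic = (0.1620, 0.0630, -0.0750)
(τ − ω×Iω)/I = (-1.8133, -0.5650, 0.6875)
ω' = ω + α·dt = (0.8549, -1.5452, 0.9550)

ω' = (0.8549, -1.5452, 0.9550)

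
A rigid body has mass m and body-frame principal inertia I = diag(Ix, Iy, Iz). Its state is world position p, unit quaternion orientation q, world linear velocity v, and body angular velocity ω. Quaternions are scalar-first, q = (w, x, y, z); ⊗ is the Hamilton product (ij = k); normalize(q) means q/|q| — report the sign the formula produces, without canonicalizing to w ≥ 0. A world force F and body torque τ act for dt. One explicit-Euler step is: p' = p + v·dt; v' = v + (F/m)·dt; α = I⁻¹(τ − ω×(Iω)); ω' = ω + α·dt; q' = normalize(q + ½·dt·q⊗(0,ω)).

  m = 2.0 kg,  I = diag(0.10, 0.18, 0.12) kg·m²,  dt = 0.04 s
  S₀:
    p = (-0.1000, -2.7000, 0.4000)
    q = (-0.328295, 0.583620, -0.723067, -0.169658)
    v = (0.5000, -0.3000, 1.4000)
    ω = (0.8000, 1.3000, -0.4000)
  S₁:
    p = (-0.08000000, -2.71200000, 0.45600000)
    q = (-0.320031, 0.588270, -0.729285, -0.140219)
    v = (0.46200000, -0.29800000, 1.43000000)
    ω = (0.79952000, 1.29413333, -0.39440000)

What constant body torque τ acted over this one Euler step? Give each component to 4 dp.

ω₁ − ω₀ = (-0.00048000, -0.00586667, 0.00560000)
applied torque τ = (0.0300, -0.0200, 0.1000)

τ = (0.0300, -0.0200, 0.1000)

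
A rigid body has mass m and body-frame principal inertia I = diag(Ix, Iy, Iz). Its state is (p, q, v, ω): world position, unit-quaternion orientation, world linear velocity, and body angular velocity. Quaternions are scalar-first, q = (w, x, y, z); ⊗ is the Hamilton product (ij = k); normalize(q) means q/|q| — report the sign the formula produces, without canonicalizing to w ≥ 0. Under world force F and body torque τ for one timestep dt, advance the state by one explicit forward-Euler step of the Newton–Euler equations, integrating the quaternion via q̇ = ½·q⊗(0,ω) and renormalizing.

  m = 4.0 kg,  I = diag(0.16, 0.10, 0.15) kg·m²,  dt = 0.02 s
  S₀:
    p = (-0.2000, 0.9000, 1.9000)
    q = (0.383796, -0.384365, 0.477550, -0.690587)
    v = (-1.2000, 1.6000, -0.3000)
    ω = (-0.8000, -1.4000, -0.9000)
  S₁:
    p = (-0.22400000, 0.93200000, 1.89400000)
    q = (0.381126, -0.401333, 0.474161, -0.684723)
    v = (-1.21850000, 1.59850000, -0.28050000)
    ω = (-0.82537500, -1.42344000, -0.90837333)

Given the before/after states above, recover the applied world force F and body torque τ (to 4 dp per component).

F = (-3.7000, -0.3000, 3.9000)
τ = (-0.1400, -0.1100, -0.1300)

Δv = v₁−v₀ = (-0.01850000, -0.00150000, 0.01950000)
F = m·Δv/dt = (-3.7000, -0.3000, 3.9000)
ω₁ − ω₀ = (-0.02537500, -0.02344000, -0.00837333)
precession coupling = (0.0630, 0.0072, -0.0672)
τ = I·(Δω/dt) + ω₀×(Iω₀) = (-0.1400, -0.1100, -0.1300)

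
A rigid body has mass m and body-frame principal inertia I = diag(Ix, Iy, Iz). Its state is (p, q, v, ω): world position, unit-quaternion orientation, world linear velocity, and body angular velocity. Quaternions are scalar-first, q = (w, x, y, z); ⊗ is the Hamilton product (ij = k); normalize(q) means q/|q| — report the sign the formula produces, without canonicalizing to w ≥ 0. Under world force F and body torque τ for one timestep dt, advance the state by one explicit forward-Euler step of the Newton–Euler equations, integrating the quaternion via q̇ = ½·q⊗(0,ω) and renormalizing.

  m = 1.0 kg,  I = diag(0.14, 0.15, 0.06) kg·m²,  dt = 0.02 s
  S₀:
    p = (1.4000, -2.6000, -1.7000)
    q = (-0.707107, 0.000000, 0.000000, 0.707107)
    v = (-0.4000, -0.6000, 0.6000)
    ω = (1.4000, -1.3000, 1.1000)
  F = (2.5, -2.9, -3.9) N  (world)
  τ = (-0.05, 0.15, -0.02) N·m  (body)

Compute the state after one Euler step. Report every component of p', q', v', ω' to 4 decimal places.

α = I⁻¹(τ − ω×Iω) = (-1.2764, 0.1787, -0.0300)
ω + α·dt = (1.3745, -1.2964, 1.0994)
Hamilton product q⊗(0,ω) = (-0.7778177, -0.0707107, 1.9091889, -0.7778177)
q + ½dt·q⊗(0,ω), renormalized = (-0.7147, -0.0007, 0.0191, 0.6992)
a = F/m = (2.5000, -2.9000, -3.9000)
p' = p + v·dt = (1.3920, -2.6120, -1.6880)
new velocity v' = (-0.3500, -0.6580, 0.5220)

p' = (1.3920, -2.6120, -1.6880)
q' = (-0.7147, -0.0007, 0.0191, 0.6992)
v' = (-0.3500, -0.6580, 0.5220)
ω' = (1.3745, -1.2964, 1.0994)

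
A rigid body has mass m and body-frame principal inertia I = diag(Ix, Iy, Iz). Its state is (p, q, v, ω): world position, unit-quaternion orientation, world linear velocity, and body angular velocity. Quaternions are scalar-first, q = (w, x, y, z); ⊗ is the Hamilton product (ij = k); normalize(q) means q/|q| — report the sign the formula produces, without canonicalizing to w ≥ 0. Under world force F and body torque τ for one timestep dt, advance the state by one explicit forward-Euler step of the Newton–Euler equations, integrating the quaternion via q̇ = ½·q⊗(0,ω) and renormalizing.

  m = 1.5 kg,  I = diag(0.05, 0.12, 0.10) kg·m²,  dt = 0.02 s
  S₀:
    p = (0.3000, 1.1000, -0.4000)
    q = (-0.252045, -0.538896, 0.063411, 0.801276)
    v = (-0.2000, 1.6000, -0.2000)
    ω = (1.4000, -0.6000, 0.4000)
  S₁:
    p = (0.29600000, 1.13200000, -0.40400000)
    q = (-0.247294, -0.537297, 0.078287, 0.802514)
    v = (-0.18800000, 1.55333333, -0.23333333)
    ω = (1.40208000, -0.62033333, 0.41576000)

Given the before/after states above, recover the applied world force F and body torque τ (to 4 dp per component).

rate change Δω = (0.00208000, -0.02033333, 0.01576000)
τ = I·(Δω/dt) + ω₀×(Iω₀) = (0.0100, -0.1500, 0.0200)
Δv = v₁−v₀ = (0.01200000, -0.04666667, -0.03333333)
applied force F = (0.9000, -3.5000, -2.5000)

F = (0.9000, -3.5000, -2.5000)
τ = (0.0100, -0.1500, 0.0200)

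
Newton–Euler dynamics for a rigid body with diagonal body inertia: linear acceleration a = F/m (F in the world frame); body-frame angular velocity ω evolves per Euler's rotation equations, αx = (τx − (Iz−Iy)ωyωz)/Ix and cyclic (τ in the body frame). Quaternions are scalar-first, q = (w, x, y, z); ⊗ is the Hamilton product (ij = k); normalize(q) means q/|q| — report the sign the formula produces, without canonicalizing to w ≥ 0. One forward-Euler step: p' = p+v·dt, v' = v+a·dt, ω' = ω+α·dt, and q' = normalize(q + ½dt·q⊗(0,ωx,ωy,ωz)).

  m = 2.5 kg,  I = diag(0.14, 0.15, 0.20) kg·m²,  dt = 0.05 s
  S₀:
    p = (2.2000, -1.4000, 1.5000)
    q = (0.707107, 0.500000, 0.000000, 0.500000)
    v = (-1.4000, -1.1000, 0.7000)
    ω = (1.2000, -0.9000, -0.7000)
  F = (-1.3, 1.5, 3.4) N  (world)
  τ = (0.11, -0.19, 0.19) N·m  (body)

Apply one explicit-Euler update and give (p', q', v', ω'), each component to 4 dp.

p' = p + v·dt = (2.1300, -1.4550, 1.5350)
v' = v + a·dt = (-1.4260, -1.0700, 0.7680)
precession coupling ω×(Iω) = (0.0315, 0.0504, -0.0108)
α = I⁻¹(τ − ω×Iω) = (0.5607, -1.6027, 1.0040)
new body rate ω' = (1.2280, -0.9801, -0.6498)
Hamilton product q⊗(0,ω) = (-0.2500000, 1.2985284, 0.3136037, -0.9449749)
q + ½dt·q⊗(0,ω), renormalized = (0.7003, 0.5320, 0.0078, 0.4760)

p' = (2.1300, -1.4550, 1.5350)
q' = (0.7003, 0.5320, 0.0078, 0.4760)
v' = (-1.4260, -1.0700, 0.7680)
ω' = (1.2280, -0.9801, -0.6498)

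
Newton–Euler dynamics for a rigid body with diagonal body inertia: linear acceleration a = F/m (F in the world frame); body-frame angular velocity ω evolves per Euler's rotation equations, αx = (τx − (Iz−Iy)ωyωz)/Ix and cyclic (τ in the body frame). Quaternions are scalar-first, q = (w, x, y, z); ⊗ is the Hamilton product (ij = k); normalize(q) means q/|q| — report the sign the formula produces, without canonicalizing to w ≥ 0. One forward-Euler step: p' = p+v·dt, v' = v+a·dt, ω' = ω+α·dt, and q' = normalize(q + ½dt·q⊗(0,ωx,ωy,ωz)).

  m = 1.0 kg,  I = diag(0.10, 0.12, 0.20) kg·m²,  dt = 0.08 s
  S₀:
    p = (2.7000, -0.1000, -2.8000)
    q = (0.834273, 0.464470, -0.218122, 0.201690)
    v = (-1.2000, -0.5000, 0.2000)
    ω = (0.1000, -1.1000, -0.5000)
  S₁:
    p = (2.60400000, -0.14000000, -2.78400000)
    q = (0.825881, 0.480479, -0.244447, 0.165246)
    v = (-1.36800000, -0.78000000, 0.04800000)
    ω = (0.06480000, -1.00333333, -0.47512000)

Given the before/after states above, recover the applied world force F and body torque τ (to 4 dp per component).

ω₁ − ω₀ = (-0.03520000, 0.09666667, 0.02488000)
precession coupling = (0.0440, 0.0050, -0.0022)
applied torque τ = (0.0000, 0.1500, 0.0600)
velocity change Δv = (-0.16800000, -0.28000000, -0.15200000)
m·(v₁−v₀)/dt = (-2.1000, -3.5000, -1.9000)

F = (-2.1000, -3.5000, -1.9000)
τ = (0.0000, 0.1500, 0.0600)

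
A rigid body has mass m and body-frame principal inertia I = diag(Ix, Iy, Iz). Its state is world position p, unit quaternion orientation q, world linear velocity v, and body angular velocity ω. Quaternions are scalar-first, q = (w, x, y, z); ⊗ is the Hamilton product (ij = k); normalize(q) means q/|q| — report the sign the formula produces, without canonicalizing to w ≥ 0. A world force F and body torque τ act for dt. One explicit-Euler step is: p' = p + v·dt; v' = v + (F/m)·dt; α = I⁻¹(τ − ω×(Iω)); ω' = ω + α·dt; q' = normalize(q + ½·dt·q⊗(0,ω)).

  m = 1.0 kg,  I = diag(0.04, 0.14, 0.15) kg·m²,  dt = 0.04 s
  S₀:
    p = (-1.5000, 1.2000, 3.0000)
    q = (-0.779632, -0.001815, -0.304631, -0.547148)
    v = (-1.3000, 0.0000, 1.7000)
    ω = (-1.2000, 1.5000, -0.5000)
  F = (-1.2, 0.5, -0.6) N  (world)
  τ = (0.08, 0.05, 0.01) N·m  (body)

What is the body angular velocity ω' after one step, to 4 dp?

ω' = (-1.1125, 1.5331, -0.4493)

angular accel α = (2.1875, 0.8286, 1.2667)
ω' = ω + α·dt = (-1.1125, 1.5331, -0.4493)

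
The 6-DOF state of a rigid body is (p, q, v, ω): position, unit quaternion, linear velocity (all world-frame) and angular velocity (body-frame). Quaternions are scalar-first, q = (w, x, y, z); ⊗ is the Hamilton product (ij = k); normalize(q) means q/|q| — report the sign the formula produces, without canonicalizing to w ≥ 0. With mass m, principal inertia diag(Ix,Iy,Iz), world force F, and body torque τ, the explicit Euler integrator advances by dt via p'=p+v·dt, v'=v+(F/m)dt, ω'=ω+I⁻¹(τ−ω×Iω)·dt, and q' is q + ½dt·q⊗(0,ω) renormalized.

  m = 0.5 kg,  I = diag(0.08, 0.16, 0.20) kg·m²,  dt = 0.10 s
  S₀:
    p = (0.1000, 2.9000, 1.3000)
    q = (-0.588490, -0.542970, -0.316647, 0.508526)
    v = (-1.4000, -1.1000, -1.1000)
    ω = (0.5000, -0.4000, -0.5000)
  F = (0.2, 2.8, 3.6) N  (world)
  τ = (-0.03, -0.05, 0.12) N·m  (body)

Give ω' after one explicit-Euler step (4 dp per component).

ω' = (0.4525, -0.4500, -0.4320)

(τ − ω×Iω)/I = (-0.4750, -0.5000, 0.6800)
ω + α·dt = (0.4525, -0.4500, -0.4320)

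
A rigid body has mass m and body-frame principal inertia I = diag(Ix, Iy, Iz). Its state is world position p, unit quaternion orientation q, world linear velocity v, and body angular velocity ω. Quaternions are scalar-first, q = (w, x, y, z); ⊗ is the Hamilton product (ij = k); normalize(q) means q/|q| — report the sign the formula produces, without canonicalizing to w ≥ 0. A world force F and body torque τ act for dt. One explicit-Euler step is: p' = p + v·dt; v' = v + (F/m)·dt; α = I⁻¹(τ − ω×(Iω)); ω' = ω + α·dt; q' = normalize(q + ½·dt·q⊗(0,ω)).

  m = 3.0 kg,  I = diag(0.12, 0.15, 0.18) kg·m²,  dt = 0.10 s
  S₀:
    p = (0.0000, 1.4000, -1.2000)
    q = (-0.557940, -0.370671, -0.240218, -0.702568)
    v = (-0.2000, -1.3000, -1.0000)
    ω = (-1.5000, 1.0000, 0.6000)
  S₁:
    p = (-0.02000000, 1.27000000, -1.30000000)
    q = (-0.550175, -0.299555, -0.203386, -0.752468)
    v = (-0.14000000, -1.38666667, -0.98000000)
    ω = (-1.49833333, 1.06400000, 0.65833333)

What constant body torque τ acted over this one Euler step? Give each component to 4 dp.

ω₁ − ω₀ = (0.00166667, 0.06400000, 0.05833333)
gyro term ω₀×Iω₀ = (0.0180, 0.0540, -0.0450)
τ = I·(Δω/dt) + ω₀×(Iω₀) = (0.0200, 0.1500, 0.0600)

τ = (0.0200, 0.1500, 0.0600)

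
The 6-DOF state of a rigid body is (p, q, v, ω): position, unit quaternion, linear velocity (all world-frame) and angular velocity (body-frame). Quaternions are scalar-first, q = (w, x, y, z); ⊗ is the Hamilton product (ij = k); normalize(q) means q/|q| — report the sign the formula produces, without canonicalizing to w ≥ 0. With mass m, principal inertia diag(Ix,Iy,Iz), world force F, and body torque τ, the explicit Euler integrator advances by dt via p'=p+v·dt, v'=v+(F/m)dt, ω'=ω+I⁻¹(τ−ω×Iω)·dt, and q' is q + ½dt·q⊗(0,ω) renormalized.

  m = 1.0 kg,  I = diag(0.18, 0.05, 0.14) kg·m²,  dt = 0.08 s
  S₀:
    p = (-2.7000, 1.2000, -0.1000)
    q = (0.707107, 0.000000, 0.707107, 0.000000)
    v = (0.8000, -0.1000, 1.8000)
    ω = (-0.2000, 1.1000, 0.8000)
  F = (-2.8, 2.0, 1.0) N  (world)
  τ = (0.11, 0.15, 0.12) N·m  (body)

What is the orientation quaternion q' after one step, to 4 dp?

q' = (0.6750, 0.0169, 0.7371, 0.0282)

q⊗(0,ω) = (-0.7778177, 0.4242642, 0.7778177, 0.7071070)
q + ½dt·q⊗(0,ω), renormalized = (0.6750, 0.0169, 0.7371, 0.0282)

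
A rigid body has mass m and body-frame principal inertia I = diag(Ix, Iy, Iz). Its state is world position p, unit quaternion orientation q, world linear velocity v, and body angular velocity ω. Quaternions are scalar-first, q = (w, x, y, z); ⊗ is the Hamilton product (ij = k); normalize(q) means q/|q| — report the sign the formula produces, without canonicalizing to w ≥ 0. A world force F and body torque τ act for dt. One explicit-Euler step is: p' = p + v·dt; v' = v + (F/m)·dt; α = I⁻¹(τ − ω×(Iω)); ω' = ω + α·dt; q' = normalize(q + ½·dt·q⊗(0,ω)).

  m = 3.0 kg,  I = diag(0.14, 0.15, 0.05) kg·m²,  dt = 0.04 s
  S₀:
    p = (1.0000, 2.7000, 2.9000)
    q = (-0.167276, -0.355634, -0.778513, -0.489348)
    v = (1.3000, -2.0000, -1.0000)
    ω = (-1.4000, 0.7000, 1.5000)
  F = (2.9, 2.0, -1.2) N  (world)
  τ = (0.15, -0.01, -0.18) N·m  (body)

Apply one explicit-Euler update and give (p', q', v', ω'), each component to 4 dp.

p + v·dt = (1.0520, 2.6200, 2.8600)
v + (F/m)dt = (1.3387, -1.9733, -1.0160)
gyro term ω×Iω = (-0.1050, -0.1890, -0.0098)
α = I⁻¹(τ − ω×Iω) = (1.8214, 1.1933, -3.4040)
ω + α·dt = (-1.3271, 0.7477, 1.3638)
q⊗(0,ω) = (0.7810935, -0.5910395, 1.1014450, -1.5897760)
updated quaternion q' = (-0.1515, -0.3671, -0.7558, -0.5207)

p' = (1.0520, 2.6200, 2.8600)
q' = (-0.1515, -0.3671, -0.7558, -0.5207)
v' = (1.3387, -1.9733, -1.0160)
ω' = (-1.3271, 0.7477, 1.3638)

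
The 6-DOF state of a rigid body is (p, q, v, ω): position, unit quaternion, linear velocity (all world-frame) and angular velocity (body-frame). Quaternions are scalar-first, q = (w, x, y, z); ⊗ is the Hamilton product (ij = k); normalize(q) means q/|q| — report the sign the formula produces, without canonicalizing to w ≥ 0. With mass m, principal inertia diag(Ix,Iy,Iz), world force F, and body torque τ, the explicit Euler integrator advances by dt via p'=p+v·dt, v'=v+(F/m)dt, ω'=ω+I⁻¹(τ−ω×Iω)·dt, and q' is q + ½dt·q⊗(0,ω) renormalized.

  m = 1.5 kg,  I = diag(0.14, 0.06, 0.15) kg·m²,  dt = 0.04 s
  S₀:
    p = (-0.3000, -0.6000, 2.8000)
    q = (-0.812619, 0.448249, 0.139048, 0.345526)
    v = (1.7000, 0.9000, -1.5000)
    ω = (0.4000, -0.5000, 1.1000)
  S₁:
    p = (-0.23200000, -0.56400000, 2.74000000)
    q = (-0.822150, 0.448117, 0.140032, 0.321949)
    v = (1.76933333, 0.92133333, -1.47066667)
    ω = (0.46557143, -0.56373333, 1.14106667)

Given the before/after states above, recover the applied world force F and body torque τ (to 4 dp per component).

F = (2.6000, 0.8000, 1.1000)
τ = (0.1800, -0.1000, 0.1700)

velocity change Δv = (0.06933333, 0.02133333, 0.02933333)
F = m·Δv/dt = (2.6000, 0.8000, 1.1000)
ω₁ − ω₀ = (0.06557143, -0.06373333, 0.04106667)
ω₀×(Iω₀) = (-0.0495, -0.0044, 0.0160)
τ = I·(Δω/dt) + ω₀×(Iω₀) = (0.1800, -0.1000, 0.1700)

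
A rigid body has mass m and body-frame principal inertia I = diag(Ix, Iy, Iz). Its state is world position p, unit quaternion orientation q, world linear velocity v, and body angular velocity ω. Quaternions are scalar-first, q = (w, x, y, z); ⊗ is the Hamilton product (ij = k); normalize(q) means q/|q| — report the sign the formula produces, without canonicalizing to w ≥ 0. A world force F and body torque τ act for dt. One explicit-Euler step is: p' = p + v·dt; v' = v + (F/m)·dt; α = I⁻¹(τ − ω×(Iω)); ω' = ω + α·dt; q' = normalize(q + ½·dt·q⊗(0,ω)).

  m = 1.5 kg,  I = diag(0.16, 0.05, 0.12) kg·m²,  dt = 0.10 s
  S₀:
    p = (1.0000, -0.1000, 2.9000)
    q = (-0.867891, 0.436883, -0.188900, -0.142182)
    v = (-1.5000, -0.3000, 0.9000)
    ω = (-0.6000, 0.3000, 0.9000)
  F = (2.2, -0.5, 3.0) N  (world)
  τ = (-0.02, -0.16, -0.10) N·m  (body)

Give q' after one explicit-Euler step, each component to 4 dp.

q' = (-0.8442, 0.4558, -0.2170, -0.1801)

Hamilton product q⊗(0,ω) = (0.4467636, 0.3933792, -0.5682528, -0.7633770)
q' = normalize(q + ½dt·q⊗(0,ω)) = (-0.8442, 0.4558, -0.2170, -0.1801)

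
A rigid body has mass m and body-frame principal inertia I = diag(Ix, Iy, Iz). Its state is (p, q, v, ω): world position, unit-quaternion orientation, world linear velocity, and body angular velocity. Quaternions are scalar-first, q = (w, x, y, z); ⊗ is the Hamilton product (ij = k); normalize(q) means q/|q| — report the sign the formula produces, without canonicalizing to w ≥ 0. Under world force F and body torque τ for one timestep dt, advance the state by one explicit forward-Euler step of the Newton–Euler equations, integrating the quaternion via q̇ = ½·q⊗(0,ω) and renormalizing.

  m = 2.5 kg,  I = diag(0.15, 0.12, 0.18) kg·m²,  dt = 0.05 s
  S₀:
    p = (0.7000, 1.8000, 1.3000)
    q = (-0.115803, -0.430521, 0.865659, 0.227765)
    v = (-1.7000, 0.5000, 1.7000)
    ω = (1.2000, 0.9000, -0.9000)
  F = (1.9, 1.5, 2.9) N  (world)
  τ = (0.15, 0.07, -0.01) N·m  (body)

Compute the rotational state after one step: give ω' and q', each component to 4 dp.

gyro term ω×Iω = (-0.0486, 0.0324, -0.0324)
α = I⁻¹(τ − ω×Iω) = (1.3240, 0.3133, 0.1244)
ω + α·dt = (1.2662, 0.9157, -0.8938)
q⊗(0,ω) = (-0.0574794, -1.1230452, -0.2183736, -1.3220370)
q' = normalize(q + ½dt·q⊗(0,ω)) = (-0.1171, -0.4582, 0.8594, 0.1945)

ω' = (1.2662, 0.9157, -0.8938)
q' = (-0.1171, -0.4582, 0.8594, 0.1945)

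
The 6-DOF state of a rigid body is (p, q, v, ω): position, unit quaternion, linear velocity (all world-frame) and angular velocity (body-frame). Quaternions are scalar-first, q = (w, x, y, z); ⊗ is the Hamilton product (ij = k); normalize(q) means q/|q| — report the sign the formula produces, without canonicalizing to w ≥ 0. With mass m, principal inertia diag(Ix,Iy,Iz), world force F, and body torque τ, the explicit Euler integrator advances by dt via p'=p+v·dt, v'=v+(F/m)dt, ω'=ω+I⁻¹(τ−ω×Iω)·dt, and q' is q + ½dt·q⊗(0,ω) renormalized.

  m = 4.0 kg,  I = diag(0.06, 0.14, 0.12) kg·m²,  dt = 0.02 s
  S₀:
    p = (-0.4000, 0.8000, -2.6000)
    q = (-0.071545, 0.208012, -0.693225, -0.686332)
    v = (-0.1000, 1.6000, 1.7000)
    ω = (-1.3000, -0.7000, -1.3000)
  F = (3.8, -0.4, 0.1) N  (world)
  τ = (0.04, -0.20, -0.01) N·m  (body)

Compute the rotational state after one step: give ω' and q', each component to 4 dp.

gyro term ω×Iω = (-0.0182, -0.1014, 0.0728)
α = I⁻¹(τ − ω×Iω) = (0.9700, -0.7043, -0.6900)
ω' = ω + α·dt = (-1.2806, -0.7141, -1.3138)
2q̇ = q⊗(0,ω) = (-1.1070735, 0.5137686, 1.2127287, -0.9537924)
updated quaternion q' = (-0.0826, 0.2131, -0.6810, -0.6957)

ω' = (-1.2806, -0.7141, -1.3138)
q' = (-0.0826, 0.2131, -0.6810, -0.6957)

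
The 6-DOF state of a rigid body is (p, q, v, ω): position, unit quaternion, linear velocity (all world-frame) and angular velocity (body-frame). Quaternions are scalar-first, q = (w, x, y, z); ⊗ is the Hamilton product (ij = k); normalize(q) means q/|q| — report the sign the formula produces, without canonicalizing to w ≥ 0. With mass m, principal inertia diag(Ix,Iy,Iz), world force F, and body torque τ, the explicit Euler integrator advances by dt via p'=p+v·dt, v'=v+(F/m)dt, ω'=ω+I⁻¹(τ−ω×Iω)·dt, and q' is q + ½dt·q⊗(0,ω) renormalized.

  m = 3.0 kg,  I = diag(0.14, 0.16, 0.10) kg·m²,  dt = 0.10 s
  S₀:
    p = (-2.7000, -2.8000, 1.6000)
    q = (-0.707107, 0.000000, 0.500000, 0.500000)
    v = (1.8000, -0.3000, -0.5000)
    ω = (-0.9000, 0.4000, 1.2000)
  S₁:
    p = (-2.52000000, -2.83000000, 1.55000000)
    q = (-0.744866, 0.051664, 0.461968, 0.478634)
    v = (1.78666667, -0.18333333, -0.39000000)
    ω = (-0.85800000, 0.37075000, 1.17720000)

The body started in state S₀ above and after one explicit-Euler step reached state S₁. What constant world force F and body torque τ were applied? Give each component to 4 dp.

velocity change Δv = (-0.01333333, 0.11666667, 0.11000000)
F = m·Δv/dt = (-0.4000, 3.5000, 3.3000)
ω₁ − ω₀ = (0.04200000, -0.02925000, -0.02280000)
gyro term ω₀×Iω₀ = (-0.0288, -0.0432, -0.0072)
τ = I·(Δω/dt) + ω₀×(Iω₀) = (0.0300, -0.0900, -0.0300)

F = (-0.4000, 3.5000, 3.3000)
τ = (0.0300, -0.0900, -0.0300)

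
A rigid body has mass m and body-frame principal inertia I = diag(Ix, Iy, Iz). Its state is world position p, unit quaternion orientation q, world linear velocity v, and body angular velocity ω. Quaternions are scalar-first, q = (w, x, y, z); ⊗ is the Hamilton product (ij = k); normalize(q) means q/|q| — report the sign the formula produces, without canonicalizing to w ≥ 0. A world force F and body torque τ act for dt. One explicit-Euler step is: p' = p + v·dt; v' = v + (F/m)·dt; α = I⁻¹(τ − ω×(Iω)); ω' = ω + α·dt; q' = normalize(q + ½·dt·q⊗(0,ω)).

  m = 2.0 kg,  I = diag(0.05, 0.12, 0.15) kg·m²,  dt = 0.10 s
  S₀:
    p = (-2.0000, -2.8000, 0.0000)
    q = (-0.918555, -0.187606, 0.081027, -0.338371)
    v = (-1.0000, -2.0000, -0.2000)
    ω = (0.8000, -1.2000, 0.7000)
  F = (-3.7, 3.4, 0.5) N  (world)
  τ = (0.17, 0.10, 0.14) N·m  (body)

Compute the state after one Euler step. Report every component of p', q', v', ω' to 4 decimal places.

p' = (-2.1000, -3.0000, -0.0200)
q' = (-0.8915, -0.2410, 0.1288, -0.3613)
v' = (-1.1850, -1.8300, -0.1750)
ω' = (1.1904, -1.0700, 0.8381)

linear accel F/m = (-1.8500, 1.7000, 0.2500)
p + v·dt = (-2.1000, -3.0000, -0.0200)
new velocity v' = (-1.1850, -1.8300, -0.1750)
α = I⁻¹(τ − ω×Iω) = (3.9040, 1.3000, 1.3813)
ω' = ω + α·dt = (1.1904, -1.0700, 0.8381)
2q̇ = q⊗(0,ω) = (0.4841769, -1.0841703, 0.9628934, -0.4826829)
q' = normalize(q + ½dt·q⊗(0,ω)) = (-0.8915, -0.2410, 0.1288, -0.3613)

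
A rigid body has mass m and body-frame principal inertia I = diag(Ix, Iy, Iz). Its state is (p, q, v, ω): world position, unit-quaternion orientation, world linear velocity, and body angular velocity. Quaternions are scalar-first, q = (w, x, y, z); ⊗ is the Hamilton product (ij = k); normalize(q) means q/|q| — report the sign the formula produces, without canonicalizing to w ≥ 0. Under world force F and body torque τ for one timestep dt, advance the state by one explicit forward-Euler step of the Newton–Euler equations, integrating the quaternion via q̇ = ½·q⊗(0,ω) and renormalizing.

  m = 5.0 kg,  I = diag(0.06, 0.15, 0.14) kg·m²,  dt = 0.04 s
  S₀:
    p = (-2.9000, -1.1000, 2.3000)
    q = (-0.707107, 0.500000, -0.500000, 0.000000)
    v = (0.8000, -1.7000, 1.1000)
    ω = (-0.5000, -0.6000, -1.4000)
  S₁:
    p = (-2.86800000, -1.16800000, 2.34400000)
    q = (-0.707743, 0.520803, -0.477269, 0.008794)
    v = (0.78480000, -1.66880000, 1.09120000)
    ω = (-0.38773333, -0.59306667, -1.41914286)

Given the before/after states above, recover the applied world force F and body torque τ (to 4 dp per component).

Δω = ω₁−ω₀ = (0.11226667, 0.00693333, -0.01914286)
applied torque τ = (0.1600, -0.0300, -0.0400)
v₁ − v₀ = (-0.01520000, 0.03120000, -0.00880000)
F = m·Δv/dt = (-1.9000, 3.9000, -1.1000)

F = (-1.9000, 3.9000, -1.1000)
τ = (0.1600, -0.0300, -0.0400)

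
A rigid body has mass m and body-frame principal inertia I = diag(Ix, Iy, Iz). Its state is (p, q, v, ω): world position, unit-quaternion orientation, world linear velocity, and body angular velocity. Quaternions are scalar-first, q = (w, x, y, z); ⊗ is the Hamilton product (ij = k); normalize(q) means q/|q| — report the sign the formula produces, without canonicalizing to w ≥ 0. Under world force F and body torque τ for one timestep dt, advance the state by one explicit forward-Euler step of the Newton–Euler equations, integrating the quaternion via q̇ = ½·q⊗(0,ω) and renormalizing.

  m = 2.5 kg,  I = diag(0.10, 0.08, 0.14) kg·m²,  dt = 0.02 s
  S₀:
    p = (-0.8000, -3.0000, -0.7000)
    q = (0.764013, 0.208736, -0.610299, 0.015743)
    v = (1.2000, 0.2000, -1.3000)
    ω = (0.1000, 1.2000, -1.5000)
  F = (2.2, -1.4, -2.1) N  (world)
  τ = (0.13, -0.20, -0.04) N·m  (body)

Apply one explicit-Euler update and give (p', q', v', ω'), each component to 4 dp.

p' = (-0.7760, -2.9960, -0.7260)
q' = (0.7712, 0.2184, -0.5979, 0.0074)
v' = (1.2176, 0.1888, -1.3168)
ω' = (0.1476, 1.1485, -1.5054)

linear accel F/m = (0.8800, -0.5600, -0.8400)
p' = p + v·dt = (-0.7760, -2.9960, -0.7260)
new velocity v' = (1.2176, 0.1888, -1.3168)
α = I⁻¹(τ − ω×Iω) = (2.3800, -2.5750, -0.2686)
ω + α·dt = (0.1476, 1.1485, -1.5054)
2q̇ = q⊗(0,ω) = (0.7350997, 0.9729582, 1.2314939, -0.8345064)
q + ½dt·q⊗(0,ω), renormalized = (0.7712, 0.2184, -0.5979, 0.0074)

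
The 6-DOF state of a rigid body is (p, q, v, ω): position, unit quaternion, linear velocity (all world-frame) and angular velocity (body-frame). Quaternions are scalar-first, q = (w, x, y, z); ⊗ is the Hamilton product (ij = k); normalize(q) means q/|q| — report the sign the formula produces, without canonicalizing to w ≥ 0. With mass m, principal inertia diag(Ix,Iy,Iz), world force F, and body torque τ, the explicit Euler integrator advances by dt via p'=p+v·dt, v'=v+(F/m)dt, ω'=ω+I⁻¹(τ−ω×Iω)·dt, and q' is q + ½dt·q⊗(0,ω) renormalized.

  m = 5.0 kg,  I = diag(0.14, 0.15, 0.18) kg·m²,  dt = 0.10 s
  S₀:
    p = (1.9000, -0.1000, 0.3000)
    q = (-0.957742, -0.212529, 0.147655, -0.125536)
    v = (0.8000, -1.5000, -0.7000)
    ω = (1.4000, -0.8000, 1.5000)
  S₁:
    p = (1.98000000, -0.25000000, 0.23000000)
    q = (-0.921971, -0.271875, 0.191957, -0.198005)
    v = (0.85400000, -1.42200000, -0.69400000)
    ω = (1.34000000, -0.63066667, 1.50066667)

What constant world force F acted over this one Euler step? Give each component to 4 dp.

velocity change Δv = (0.05400000, 0.07800000, 0.00600000)
m·(v₁−v₀)/dt = (2.7000, 3.9000, 0.3000)

F = (2.7000, 3.9000, 0.3000)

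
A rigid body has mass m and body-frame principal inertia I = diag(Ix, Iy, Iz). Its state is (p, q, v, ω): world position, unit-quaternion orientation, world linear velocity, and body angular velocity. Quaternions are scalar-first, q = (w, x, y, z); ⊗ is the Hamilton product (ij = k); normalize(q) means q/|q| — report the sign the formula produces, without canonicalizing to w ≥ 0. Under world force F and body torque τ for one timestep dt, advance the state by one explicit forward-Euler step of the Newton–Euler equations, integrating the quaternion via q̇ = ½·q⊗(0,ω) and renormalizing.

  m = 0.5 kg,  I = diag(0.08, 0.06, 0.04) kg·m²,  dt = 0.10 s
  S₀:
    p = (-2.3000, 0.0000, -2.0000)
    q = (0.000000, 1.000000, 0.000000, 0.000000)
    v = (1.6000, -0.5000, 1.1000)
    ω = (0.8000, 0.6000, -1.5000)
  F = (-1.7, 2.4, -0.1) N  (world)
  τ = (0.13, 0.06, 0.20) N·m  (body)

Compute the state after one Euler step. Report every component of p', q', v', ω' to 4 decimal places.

linear accel F/m = (-3.4000, 4.8000, -0.2000)
p' = p + v·dt = (-2.1400, -0.0500, -1.8900)
new velocity v' = (1.2600, -0.0200, 1.0800)
(τ − ω×Iω)/I = (1.4000, 1.8000, 5.2400)
new body rate ω' = (0.9400, 0.7800, -0.9760)
q⊗(0,ω) = (-0.8000000, 0.0000000, 1.5000000, 0.6000000)
updated quaternion q' = (-0.0398, 0.9960, 0.0747, 0.0299)

p' = (-2.1400, -0.0500, -1.8900)
q' = (-0.0398, 0.9960, 0.0747, 0.0299)
v' = (1.2600, -0.0200, 1.0800)
ω' = (0.9400, 0.7800, -0.9760)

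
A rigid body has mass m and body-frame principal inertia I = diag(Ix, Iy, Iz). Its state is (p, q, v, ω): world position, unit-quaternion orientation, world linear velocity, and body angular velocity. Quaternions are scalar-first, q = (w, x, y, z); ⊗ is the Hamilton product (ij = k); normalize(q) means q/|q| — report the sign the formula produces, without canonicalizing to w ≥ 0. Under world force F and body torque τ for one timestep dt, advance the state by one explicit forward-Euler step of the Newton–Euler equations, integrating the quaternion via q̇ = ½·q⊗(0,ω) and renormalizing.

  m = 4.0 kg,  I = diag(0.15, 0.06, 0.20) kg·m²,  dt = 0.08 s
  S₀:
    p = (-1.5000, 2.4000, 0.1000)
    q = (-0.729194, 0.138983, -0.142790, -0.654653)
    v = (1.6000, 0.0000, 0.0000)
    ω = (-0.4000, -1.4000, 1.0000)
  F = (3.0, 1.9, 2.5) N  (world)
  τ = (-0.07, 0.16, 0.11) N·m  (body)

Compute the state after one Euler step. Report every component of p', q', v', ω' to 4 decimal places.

p' = (-1.3720, 2.4000, 0.1000)
q' = (-0.7070, 0.1080, -0.0968, -0.6922)
v' = (1.6600, 0.0380, 0.0500)
ω' = (-0.3328, -1.2133, 1.0642)

a = (0.7500, 0.4750, 0.6250)
p' = p + v·dt = (-1.3720, 2.4000, 0.1000)
v' = v + a·dt = (1.6600, 0.0380, 0.0500)
gyro term ω×Iω = (-0.1960, 0.0200, -0.0504)
(τ − ω×Iω)/I = (0.8400, 2.3333, 0.8020)
ω + α·dt = (-0.3328, -1.2133, 1.0642)
Hamilton product q⊗(0,ω) = (0.5103402, -0.7676266, 1.1437498, -0.9808862)
q + ½dt·q⊗(0,ω), renormalized = (-0.7070, 0.1080, -0.0968, -0.6922)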